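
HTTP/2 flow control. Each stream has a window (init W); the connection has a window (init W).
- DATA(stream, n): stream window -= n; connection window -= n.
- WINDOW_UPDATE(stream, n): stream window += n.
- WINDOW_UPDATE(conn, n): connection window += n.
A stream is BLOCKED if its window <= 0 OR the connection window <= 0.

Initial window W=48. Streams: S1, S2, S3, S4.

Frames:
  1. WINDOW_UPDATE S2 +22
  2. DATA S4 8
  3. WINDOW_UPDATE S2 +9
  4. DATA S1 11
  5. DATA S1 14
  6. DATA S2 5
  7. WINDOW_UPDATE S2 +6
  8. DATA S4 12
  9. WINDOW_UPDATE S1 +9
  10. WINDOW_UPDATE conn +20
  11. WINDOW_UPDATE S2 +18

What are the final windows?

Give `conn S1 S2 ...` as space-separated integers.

Answer: 18 32 98 48 28

Derivation:
Op 1: conn=48 S1=48 S2=70 S3=48 S4=48 blocked=[]
Op 2: conn=40 S1=48 S2=70 S3=48 S4=40 blocked=[]
Op 3: conn=40 S1=48 S2=79 S3=48 S4=40 blocked=[]
Op 4: conn=29 S1=37 S2=79 S3=48 S4=40 blocked=[]
Op 5: conn=15 S1=23 S2=79 S3=48 S4=40 blocked=[]
Op 6: conn=10 S1=23 S2=74 S3=48 S4=40 blocked=[]
Op 7: conn=10 S1=23 S2=80 S3=48 S4=40 blocked=[]
Op 8: conn=-2 S1=23 S2=80 S3=48 S4=28 blocked=[1, 2, 3, 4]
Op 9: conn=-2 S1=32 S2=80 S3=48 S4=28 blocked=[1, 2, 3, 4]
Op 10: conn=18 S1=32 S2=80 S3=48 S4=28 blocked=[]
Op 11: conn=18 S1=32 S2=98 S3=48 S4=28 blocked=[]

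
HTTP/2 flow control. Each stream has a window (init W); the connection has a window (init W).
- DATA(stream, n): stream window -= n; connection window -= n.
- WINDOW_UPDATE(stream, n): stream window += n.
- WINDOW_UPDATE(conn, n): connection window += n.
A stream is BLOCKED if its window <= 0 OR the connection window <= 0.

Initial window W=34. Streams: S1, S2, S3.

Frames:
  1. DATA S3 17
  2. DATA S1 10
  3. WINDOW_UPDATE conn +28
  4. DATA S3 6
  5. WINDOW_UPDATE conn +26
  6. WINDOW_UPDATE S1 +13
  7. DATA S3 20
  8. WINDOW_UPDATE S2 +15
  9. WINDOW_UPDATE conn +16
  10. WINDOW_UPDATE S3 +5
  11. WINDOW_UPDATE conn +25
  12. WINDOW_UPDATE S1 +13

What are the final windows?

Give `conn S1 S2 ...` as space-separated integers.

Op 1: conn=17 S1=34 S2=34 S3=17 blocked=[]
Op 2: conn=7 S1=24 S2=34 S3=17 blocked=[]
Op 3: conn=35 S1=24 S2=34 S3=17 blocked=[]
Op 4: conn=29 S1=24 S2=34 S3=11 blocked=[]
Op 5: conn=55 S1=24 S2=34 S3=11 blocked=[]
Op 6: conn=55 S1=37 S2=34 S3=11 blocked=[]
Op 7: conn=35 S1=37 S2=34 S3=-9 blocked=[3]
Op 8: conn=35 S1=37 S2=49 S3=-9 blocked=[3]
Op 9: conn=51 S1=37 S2=49 S3=-9 blocked=[3]
Op 10: conn=51 S1=37 S2=49 S3=-4 blocked=[3]
Op 11: conn=76 S1=37 S2=49 S3=-4 blocked=[3]
Op 12: conn=76 S1=50 S2=49 S3=-4 blocked=[3]

Answer: 76 50 49 -4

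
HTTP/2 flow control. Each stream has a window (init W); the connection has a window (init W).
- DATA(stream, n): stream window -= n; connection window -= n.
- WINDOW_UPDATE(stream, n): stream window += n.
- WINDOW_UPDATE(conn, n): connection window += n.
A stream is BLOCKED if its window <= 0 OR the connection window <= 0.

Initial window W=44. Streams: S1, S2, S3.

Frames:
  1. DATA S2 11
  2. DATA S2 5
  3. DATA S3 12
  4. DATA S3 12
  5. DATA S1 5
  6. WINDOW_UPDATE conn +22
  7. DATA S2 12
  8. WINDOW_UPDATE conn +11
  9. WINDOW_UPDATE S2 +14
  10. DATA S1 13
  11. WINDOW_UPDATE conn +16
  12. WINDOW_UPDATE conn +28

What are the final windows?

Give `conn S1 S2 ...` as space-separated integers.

Answer: 51 26 30 20

Derivation:
Op 1: conn=33 S1=44 S2=33 S3=44 blocked=[]
Op 2: conn=28 S1=44 S2=28 S3=44 blocked=[]
Op 3: conn=16 S1=44 S2=28 S3=32 blocked=[]
Op 4: conn=4 S1=44 S2=28 S3=20 blocked=[]
Op 5: conn=-1 S1=39 S2=28 S3=20 blocked=[1, 2, 3]
Op 6: conn=21 S1=39 S2=28 S3=20 blocked=[]
Op 7: conn=9 S1=39 S2=16 S3=20 blocked=[]
Op 8: conn=20 S1=39 S2=16 S3=20 blocked=[]
Op 9: conn=20 S1=39 S2=30 S3=20 blocked=[]
Op 10: conn=7 S1=26 S2=30 S3=20 blocked=[]
Op 11: conn=23 S1=26 S2=30 S3=20 blocked=[]
Op 12: conn=51 S1=26 S2=30 S3=20 blocked=[]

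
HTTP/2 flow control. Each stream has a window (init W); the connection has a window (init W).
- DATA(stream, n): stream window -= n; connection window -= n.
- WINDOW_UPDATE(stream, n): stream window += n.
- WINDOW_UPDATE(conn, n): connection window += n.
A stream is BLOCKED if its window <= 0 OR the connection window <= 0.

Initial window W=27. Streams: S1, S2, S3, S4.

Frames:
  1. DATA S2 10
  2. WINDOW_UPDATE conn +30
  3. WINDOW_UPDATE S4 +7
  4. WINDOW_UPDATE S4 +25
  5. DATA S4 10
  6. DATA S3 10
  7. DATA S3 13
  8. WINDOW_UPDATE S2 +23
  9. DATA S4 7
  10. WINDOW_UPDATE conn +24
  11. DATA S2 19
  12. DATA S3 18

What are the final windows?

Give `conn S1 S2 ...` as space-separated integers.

Answer: -6 27 21 -14 42

Derivation:
Op 1: conn=17 S1=27 S2=17 S3=27 S4=27 blocked=[]
Op 2: conn=47 S1=27 S2=17 S3=27 S4=27 blocked=[]
Op 3: conn=47 S1=27 S2=17 S3=27 S4=34 blocked=[]
Op 4: conn=47 S1=27 S2=17 S3=27 S4=59 blocked=[]
Op 5: conn=37 S1=27 S2=17 S3=27 S4=49 blocked=[]
Op 6: conn=27 S1=27 S2=17 S3=17 S4=49 blocked=[]
Op 7: conn=14 S1=27 S2=17 S3=4 S4=49 blocked=[]
Op 8: conn=14 S1=27 S2=40 S3=4 S4=49 blocked=[]
Op 9: conn=7 S1=27 S2=40 S3=4 S4=42 blocked=[]
Op 10: conn=31 S1=27 S2=40 S3=4 S4=42 blocked=[]
Op 11: conn=12 S1=27 S2=21 S3=4 S4=42 blocked=[]
Op 12: conn=-6 S1=27 S2=21 S3=-14 S4=42 blocked=[1, 2, 3, 4]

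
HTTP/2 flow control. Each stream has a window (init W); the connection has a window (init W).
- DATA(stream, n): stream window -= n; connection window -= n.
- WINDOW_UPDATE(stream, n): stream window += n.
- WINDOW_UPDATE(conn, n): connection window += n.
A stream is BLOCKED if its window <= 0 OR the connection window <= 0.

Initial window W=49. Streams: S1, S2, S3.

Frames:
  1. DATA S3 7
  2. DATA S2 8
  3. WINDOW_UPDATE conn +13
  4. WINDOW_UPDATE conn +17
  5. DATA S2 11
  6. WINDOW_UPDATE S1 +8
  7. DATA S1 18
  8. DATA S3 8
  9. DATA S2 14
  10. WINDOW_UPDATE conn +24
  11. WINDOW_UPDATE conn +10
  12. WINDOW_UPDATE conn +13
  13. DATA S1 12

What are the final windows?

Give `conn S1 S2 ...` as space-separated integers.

Answer: 48 27 16 34

Derivation:
Op 1: conn=42 S1=49 S2=49 S3=42 blocked=[]
Op 2: conn=34 S1=49 S2=41 S3=42 blocked=[]
Op 3: conn=47 S1=49 S2=41 S3=42 blocked=[]
Op 4: conn=64 S1=49 S2=41 S3=42 blocked=[]
Op 5: conn=53 S1=49 S2=30 S3=42 blocked=[]
Op 6: conn=53 S1=57 S2=30 S3=42 blocked=[]
Op 7: conn=35 S1=39 S2=30 S3=42 blocked=[]
Op 8: conn=27 S1=39 S2=30 S3=34 blocked=[]
Op 9: conn=13 S1=39 S2=16 S3=34 blocked=[]
Op 10: conn=37 S1=39 S2=16 S3=34 blocked=[]
Op 11: conn=47 S1=39 S2=16 S3=34 blocked=[]
Op 12: conn=60 S1=39 S2=16 S3=34 blocked=[]
Op 13: conn=48 S1=27 S2=16 S3=34 blocked=[]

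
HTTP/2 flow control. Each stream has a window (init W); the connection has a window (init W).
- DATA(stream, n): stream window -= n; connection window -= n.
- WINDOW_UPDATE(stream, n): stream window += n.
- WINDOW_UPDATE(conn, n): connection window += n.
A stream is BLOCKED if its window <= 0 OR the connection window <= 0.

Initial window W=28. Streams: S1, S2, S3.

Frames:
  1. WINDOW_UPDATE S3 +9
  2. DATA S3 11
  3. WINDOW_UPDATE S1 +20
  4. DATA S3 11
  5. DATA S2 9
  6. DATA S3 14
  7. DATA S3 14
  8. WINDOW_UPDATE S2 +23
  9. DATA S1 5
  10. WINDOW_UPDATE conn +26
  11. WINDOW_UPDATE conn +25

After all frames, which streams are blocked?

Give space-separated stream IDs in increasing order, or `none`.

Op 1: conn=28 S1=28 S2=28 S3=37 blocked=[]
Op 2: conn=17 S1=28 S2=28 S3=26 blocked=[]
Op 3: conn=17 S1=48 S2=28 S3=26 blocked=[]
Op 4: conn=6 S1=48 S2=28 S3=15 blocked=[]
Op 5: conn=-3 S1=48 S2=19 S3=15 blocked=[1, 2, 3]
Op 6: conn=-17 S1=48 S2=19 S3=1 blocked=[1, 2, 3]
Op 7: conn=-31 S1=48 S2=19 S3=-13 blocked=[1, 2, 3]
Op 8: conn=-31 S1=48 S2=42 S3=-13 blocked=[1, 2, 3]
Op 9: conn=-36 S1=43 S2=42 S3=-13 blocked=[1, 2, 3]
Op 10: conn=-10 S1=43 S2=42 S3=-13 blocked=[1, 2, 3]
Op 11: conn=15 S1=43 S2=42 S3=-13 blocked=[3]

Answer: S3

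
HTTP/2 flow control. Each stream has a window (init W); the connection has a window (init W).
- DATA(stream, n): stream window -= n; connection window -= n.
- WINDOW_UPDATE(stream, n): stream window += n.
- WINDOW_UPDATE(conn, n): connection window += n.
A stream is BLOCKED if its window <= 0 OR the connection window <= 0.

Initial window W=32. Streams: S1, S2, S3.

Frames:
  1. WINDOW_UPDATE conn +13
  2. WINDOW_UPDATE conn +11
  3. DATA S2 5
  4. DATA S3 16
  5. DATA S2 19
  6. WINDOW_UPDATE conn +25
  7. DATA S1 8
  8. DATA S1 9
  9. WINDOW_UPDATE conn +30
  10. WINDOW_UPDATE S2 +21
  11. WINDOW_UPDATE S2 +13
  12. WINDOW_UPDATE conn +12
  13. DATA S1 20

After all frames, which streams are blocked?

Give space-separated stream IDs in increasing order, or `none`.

Op 1: conn=45 S1=32 S2=32 S3=32 blocked=[]
Op 2: conn=56 S1=32 S2=32 S3=32 blocked=[]
Op 3: conn=51 S1=32 S2=27 S3=32 blocked=[]
Op 4: conn=35 S1=32 S2=27 S3=16 blocked=[]
Op 5: conn=16 S1=32 S2=8 S3=16 blocked=[]
Op 6: conn=41 S1=32 S2=8 S3=16 blocked=[]
Op 7: conn=33 S1=24 S2=8 S3=16 blocked=[]
Op 8: conn=24 S1=15 S2=8 S3=16 blocked=[]
Op 9: conn=54 S1=15 S2=8 S3=16 blocked=[]
Op 10: conn=54 S1=15 S2=29 S3=16 blocked=[]
Op 11: conn=54 S1=15 S2=42 S3=16 blocked=[]
Op 12: conn=66 S1=15 S2=42 S3=16 blocked=[]
Op 13: conn=46 S1=-5 S2=42 S3=16 blocked=[1]

Answer: S1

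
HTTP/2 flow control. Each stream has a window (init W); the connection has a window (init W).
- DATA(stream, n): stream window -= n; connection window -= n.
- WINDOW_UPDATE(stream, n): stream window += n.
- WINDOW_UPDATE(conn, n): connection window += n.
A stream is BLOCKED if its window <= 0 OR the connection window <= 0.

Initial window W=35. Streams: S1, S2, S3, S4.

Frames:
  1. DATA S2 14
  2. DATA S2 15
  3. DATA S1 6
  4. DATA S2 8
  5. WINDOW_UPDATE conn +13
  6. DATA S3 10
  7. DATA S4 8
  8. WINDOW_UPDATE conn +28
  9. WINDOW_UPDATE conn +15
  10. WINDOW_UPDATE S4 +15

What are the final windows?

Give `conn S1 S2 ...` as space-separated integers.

Answer: 30 29 -2 25 42

Derivation:
Op 1: conn=21 S1=35 S2=21 S3=35 S4=35 blocked=[]
Op 2: conn=6 S1=35 S2=6 S3=35 S4=35 blocked=[]
Op 3: conn=0 S1=29 S2=6 S3=35 S4=35 blocked=[1, 2, 3, 4]
Op 4: conn=-8 S1=29 S2=-2 S3=35 S4=35 blocked=[1, 2, 3, 4]
Op 5: conn=5 S1=29 S2=-2 S3=35 S4=35 blocked=[2]
Op 6: conn=-5 S1=29 S2=-2 S3=25 S4=35 blocked=[1, 2, 3, 4]
Op 7: conn=-13 S1=29 S2=-2 S3=25 S4=27 blocked=[1, 2, 3, 4]
Op 8: conn=15 S1=29 S2=-2 S3=25 S4=27 blocked=[2]
Op 9: conn=30 S1=29 S2=-2 S3=25 S4=27 blocked=[2]
Op 10: conn=30 S1=29 S2=-2 S3=25 S4=42 blocked=[2]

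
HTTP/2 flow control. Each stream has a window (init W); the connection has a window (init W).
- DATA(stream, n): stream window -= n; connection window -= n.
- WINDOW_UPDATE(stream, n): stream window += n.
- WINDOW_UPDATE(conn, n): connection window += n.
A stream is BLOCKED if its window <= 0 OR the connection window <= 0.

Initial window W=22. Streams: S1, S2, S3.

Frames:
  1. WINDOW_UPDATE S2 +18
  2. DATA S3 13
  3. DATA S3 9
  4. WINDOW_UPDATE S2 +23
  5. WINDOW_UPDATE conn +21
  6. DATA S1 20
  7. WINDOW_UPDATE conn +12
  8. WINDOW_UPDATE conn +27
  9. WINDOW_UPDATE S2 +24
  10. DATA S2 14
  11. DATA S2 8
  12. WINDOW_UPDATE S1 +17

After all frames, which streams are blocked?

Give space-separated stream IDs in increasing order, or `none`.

Answer: S3

Derivation:
Op 1: conn=22 S1=22 S2=40 S3=22 blocked=[]
Op 2: conn=9 S1=22 S2=40 S3=9 blocked=[]
Op 3: conn=0 S1=22 S2=40 S3=0 blocked=[1, 2, 3]
Op 4: conn=0 S1=22 S2=63 S3=0 blocked=[1, 2, 3]
Op 5: conn=21 S1=22 S2=63 S3=0 blocked=[3]
Op 6: conn=1 S1=2 S2=63 S3=0 blocked=[3]
Op 7: conn=13 S1=2 S2=63 S3=0 blocked=[3]
Op 8: conn=40 S1=2 S2=63 S3=0 blocked=[3]
Op 9: conn=40 S1=2 S2=87 S3=0 blocked=[3]
Op 10: conn=26 S1=2 S2=73 S3=0 blocked=[3]
Op 11: conn=18 S1=2 S2=65 S3=0 blocked=[3]
Op 12: conn=18 S1=19 S2=65 S3=0 blocked=[3]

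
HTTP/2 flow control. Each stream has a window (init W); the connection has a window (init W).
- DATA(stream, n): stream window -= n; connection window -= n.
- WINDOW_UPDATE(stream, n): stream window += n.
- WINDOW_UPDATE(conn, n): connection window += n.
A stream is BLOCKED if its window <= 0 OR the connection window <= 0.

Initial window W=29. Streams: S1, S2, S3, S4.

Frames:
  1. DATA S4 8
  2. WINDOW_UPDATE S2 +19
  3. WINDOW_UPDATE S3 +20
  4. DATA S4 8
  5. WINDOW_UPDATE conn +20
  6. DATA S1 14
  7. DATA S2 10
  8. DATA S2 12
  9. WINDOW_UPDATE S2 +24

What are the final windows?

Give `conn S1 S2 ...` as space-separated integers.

Answer: -3 15 50 49 13

Derivation:
Op 1: conn=21 S1=29 S2=29 S3=29 S4=21 blocked=[]
Op 2: conn=21 S1=29 S2=48 S3=29 S4=21 blocked=[]
Op 3: conn=21 S1=29 S2=48 S3=49 S4=21 blocked=[]
Op 4: conn=13 S1=29 S2=48 S3=49 S4=13 blocked=[]
Op 5: conn=33 S1=29 S2=48 S3=49 S4=13 blocked=[]
Op 6: conn=19 S1=15 S2=48 S3=49 S4=13 blocked=[]
Op 7: conn=9 S1=15 S2=38 S3=49 S4=13 blocked=[]
Op 8: conn=-3 S1=15 S2=26 S3=49 S4=13 blocked=[1, 2, 3, 4]
Op 9: conn=-3 S1=15 S2=50 S3=49 S4=13 blocked=[1, 2, 3, 4]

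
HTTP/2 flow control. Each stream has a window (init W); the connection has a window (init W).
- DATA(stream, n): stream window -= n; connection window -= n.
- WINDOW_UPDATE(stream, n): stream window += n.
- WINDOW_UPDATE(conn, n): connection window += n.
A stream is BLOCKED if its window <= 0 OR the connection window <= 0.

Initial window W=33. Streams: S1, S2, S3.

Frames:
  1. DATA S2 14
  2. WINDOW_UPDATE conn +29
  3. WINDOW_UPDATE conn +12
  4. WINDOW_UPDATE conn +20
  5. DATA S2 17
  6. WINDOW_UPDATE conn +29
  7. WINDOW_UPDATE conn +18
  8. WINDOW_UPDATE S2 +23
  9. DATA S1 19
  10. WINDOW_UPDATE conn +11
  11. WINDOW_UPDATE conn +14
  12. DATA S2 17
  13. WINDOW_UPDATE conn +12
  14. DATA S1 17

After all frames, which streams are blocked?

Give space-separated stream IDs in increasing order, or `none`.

Answer: S1

Derivation:
Op 1: conn=19 S1=33 S2=19 S3=33 blocked=[]
Op 2: conn=48 S1=33 S2=19 S3=33 blocked=[]
Op 3: conn=60 S1=33 S2=19 S3=33 blocked=[]
Op 4: conn=80 S1=33 S2=19 S3=33 blocked=[]
Op 5: conn=63 S1=33 S2=2 S3=33 blocked=[]
Op 6: conn=92 S1=33 S2=2 S3=33 blocked=[]
Op 7: conn=110 S1=33 S2=2 S3=33 blocked=[]
Op 8: conn=110 S1=33 S2=25 S3=33 blocked=[]
Op 9: conn=91 S1=14 S2=25 S3=33 blocked=[]
Op 10: conn=102 S1=14 S2=25 S3=33 blocked=[]
Op 11: conn=116 S1=14 S2=25 S3=33 blocked=[]
Op 12: conn=99 S1=14 S2=8 S3=33 blocked=[]
Op 13: conn=111 S1=14 S2=8 S3=33 blocked=[]
Op 14: conn=94 S1=-3 S2=8 S3=33 blocked=[1]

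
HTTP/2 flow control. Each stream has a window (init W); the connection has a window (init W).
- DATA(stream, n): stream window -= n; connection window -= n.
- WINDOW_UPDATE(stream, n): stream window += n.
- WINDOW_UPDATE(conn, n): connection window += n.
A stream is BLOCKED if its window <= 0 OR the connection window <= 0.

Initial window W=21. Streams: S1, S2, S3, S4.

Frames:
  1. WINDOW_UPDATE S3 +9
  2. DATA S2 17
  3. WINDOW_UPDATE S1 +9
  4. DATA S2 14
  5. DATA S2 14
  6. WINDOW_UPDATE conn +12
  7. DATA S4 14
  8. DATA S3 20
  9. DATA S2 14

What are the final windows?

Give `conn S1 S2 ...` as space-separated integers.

Op 1: conn=21 S1=21 S2=21 S3=30 S4=21 blocked=[]
Op 2: conn=4 S1=21 S2=4 S3=30 S4=21 blocked=[]
Op 3: conn=4 S1=30 S2=4 S3=30 S4=21 blocked=[]
Op 4: conn=-10 S1=30 S2=-10 S3=30 S4=21 blocked=[1, 2, 3, 4]
Op 5: conn=-24 S1=30 S2=-24 S3=30 S4=21 blocked=[1, 2, 3, 4]
Op 6: conn=-12 S1=30 S2=-24 S3=30 S4=21 blocked=[1, 2, 3, 4]
Op 7: conn=-26 S1=30 S2=-24 S3=30 S4=7 blocked=[1, 2, 3, 4]
Op 8: conn=-46 S1=30 S2=-24 S3=10 S4=7 blocked=[1, 2, 3, 4]
Op 9: conn=-60 S1=30 S2=-38 S3=10 S4=7 blocked=[1, 2, 3, 4]

Answer: -60 30 -38 10 7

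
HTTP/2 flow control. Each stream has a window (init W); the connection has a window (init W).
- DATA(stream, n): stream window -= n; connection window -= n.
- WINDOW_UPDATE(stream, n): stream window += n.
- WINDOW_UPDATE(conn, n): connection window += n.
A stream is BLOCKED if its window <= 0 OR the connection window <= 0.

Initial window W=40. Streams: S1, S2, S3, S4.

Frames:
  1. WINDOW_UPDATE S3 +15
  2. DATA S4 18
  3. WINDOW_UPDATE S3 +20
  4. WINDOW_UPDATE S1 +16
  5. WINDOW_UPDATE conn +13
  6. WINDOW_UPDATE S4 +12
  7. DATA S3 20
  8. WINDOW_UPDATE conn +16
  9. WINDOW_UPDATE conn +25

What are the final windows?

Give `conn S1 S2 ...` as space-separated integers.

Answer: 56 56 40 55 34

Derivation:
Op 1: conn=40 S1=40 S2=40 S3=55 S4=40 blocked=[]
Op 2: conn=22 S1=40 S2=40 S3=55 S4=22 blocked=[]
Op 3: conn=22 S1=40 S2=40 S3=75 S4=22 blocked=[]
Op 4: conn=22 S1=56 S2=40 S3=75 S4=22 blocked=[]
Op 5: conn=35 S1=56 S2=40 S3=75 S4=22 blocked=[]
Op 6: conn=35 S1=56 S2=40 S3=75 S4=34 blocked=[]
Op 7: conn=15 S1=56 S2=40 S3=55 S4=34 blocked=[]
Op 8: conn=31 S1=56 S2=40 S3=55 S4=34 blocked=[]
Op 9: conn=56 S1=56 S2=40 S3=55 S4=34 blocked=[]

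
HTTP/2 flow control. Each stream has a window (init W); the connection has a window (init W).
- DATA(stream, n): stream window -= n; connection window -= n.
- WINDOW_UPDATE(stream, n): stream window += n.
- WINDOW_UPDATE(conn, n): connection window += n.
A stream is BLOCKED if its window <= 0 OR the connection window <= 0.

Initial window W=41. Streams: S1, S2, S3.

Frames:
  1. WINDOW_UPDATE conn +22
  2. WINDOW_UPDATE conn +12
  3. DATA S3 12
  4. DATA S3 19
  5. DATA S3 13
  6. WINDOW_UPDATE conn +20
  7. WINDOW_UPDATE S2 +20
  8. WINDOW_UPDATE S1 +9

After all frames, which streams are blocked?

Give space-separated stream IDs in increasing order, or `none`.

Answer: S3

Derivation:
Op 1: conn=63 S1=41 S2=41 S3=41 blocked=[]
Op 2: conn=75 S1=41 S2=41 S3=41 blocked=[]
Op 3: conn=63 S1=41 S2=41 S3=29 blocked=[]
Op 4: conn=44 S1=41 S2=41 S3=10 blocked=[]
Op 5: conn=31 S1=41 S2=41 S3=-3 blocked=[3]
Op 6: conn=51 S1=41 S2=41 S3=-3 blocked=[3]
Op 7: conn=51 S1=41 S2=61 S3=-3 blocked=[3]
Op 8: conn=51 S1=50 S2=61 S3=-3 blocked=[3]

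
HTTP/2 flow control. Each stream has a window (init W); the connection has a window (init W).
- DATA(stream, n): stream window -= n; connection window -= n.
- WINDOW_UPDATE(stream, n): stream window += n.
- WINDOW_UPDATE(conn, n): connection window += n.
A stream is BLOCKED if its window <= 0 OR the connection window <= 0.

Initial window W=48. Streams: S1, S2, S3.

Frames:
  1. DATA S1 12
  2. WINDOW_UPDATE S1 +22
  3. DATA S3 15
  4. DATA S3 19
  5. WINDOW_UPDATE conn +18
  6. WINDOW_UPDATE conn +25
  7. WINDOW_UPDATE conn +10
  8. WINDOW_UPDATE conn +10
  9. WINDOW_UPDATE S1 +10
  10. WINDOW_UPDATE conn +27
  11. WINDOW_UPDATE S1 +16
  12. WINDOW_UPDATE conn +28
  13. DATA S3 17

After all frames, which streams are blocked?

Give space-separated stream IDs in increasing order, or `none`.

Answer: S3

Derivation:
Op 1: conn=36 S1=36 S2=48 S3=48 blocked=[]
Op 2: conn=36 S1=58 S2=48 S3=48 blocked=[]
Op 3: conn=21 S1=58 S2=48 S3=33 blocked=[]
Op 4: conn=2 S1=58 S2=48 S3=14 blocked=[]
Op 5: conn=20 S1=58 S2=48 S3=14 blocked=[]
Op 6: conn=45 S1=58 S2=48 S3=14 blocked=[]
Op 7: conn=55 S1=58 S2=48 S3=14 blocked=[]
Op 8: conn=65 S1=58 S2=48 S3=14 blocked=[]
Op 9: conn=65 S1=68 S2=48 S3=14 blocked=[]
Op 10: conn=92 S1=68 S2=48 S3=14 blocked=[]
Op 11: conn=92 S1=84 S2=48 S3=14 blocked=[]
Op 12: conn=120 S1=84 S2=48 S3=14 blocked=[]
Op 13: conn=103 S1=84 S2=48 S3=-3 blocked=[3]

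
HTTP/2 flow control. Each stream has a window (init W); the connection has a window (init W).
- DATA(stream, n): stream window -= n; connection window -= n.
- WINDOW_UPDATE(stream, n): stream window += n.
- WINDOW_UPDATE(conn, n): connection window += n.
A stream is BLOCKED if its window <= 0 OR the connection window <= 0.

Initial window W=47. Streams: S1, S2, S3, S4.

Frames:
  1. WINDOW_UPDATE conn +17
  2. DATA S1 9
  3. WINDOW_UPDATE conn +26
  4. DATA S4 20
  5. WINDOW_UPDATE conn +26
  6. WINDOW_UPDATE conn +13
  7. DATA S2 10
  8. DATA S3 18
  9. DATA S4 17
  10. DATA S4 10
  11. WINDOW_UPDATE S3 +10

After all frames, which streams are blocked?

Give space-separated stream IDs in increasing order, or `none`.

Answer: S4

Derivation:
Op 1: conn=64 S1=47 S2=47 S3=47 S4=47 blocked=[]
Op 2: conn=55 S1=38 S2=47 S3=47 S4=47 blocked=[]
Op 3: conn=81 S1=38 S2=47 S3=47 S4=47 blocked=[]
Op 4: conn=61 S1=38 S2=47 S3=47 S4=27 blocked=[]
Op 5: conn=87 S1=38 S2=47 S3=47 S4=27 blocked=[]
Op 6: conn=100 S1=38 S2=47 S3=47 S4=27 blocked=[]
Op 7: conn=90 S1=38 S2=37 S3=47 S4=27 blocked=[]
Op 8: conn=72 S1=38 S2=37 S3=29 S4=27 blocked=[]
Op 9: conn=55 S1=38 S2=37 S3=29 S4=10 blocked=[]
Op 10: conn=45 S1=38 S2=37 S3=29 S4=0 blocked=[4]
Op 11: conn=45 S1=38 S2=37 S3=39 S4=0 blocked=[4]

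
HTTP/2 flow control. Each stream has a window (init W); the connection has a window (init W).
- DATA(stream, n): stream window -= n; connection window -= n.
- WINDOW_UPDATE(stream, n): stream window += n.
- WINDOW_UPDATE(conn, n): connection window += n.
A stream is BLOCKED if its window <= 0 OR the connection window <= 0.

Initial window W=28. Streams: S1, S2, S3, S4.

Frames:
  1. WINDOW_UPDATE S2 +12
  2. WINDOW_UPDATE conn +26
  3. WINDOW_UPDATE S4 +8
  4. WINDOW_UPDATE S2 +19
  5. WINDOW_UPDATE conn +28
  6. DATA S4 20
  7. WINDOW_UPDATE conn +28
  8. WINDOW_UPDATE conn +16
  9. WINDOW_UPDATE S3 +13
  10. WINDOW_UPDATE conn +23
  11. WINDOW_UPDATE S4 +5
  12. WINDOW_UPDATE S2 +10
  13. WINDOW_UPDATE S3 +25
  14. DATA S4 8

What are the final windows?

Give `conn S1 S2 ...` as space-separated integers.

Answer: 121 28 69 66 13

Derivation:
Op 1: conn=28 S1=28 S2=40 S3=28 S4=28 blocked=[]
Op 2: conn=54 S1=28 S2=40 S3=28 S4=28 blocked=[]
Op 3: conn=54 S1=28 S2=40 S3=28 S4=36 blocked=[]
Op 4: conn=54 S1=28 S2=59 S3=28 S4=36 blocked=[]
Op 5: conn=82 S1=28 S2=59 S3=28 S4=36 blocked=[]
Op 6: conn=62 S1=28 S2=59 S3=28 S4=16 blocked=[]
Op 7: conn=90 S1=28 S2=59 S3=28 S4=16 blocked=[]
Op 8: conn=106 S1=28 S2=59 S3=28 S4=16 blocked=[]
Op 9: conn=106 S1=28 S2=59 S3=41 S4=16 blocked=[]
Op 10: conn=129 S1=28 S2=59 S3=41 S4=16 blocked=[]
Op 11: conn=129 S1=28 S2=59 S3=41 S4=21 blocked=[]
Op 12: conn=129 S1=28 S2=69 S3=41 S4=21 blocked=[]
Op 13: conn=129 S1=28 S2=69 S3=66 S4=21 blocked=[]
Op 14: conn=121 S1=28 S2=69 S3=66 S4=13 blocked=[]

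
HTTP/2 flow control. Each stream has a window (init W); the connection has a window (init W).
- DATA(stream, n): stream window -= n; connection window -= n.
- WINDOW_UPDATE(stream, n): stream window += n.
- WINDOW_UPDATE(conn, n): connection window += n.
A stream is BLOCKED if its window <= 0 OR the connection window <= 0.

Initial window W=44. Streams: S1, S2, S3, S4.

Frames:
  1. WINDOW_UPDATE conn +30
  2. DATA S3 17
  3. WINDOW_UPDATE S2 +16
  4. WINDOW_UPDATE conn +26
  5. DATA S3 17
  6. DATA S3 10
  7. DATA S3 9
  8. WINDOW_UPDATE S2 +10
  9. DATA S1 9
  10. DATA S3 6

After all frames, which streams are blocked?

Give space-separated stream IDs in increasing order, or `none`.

Op 1: conn=74 S1=44 S2=44 S3=44 S4=44 blocked=[]
Op 2: conn=57 S1=44 S2=44 S3=27 S4=44 blocked=[]
Op 3: conn=57 S1=44 S2=60 S3=27 S4=44 blocked=[]
Op 4: conn=83 S1=44 S2=60 S3=27 S4=44 blocked=[]
Op 5: conn=66 S1=44 S2=60 S3=10 S4=44 blocked=[]
Op 6: conn=56 S1=44 S2=60 S3=0 S4=44 blocked=[3]
Op 7: conn=47 S1=44 S2=60 S3=-9 S4=44 blocked=[3]
Op 8: conn=47 S1=44 S2=70 S3=-9 S4=44 blocked=[3]
Op 9: conn=38 S1=35 S2=70 S3=-9 S4=44 blocked=[3]
Op 10: conn=32 S1=35 S2=70 S3=-15 S4=44 blocked=[3]

Answer: S3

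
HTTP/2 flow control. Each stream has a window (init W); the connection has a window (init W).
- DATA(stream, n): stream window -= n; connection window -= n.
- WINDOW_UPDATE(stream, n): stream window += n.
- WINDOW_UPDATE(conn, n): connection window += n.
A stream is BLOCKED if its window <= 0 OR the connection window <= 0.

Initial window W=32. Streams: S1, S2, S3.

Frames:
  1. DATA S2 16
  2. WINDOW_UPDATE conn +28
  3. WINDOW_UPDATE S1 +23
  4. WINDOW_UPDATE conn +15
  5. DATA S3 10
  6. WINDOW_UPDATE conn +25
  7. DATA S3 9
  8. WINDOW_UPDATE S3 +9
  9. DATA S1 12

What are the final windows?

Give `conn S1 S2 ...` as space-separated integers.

Op 1: conn=16 S1=32 S2=16 S3=32 blocked=[]
Op 2: conn=44 S1=32 S2=16 S3=32 blocked=[]
Op 3: conn=44 S1=55 S2=16 S3=32 blocked=[]
Op 4: conn=59 S1=55 S2=16 S3=32 blocked=[]
Op 5: conn=49 S1=55 S2=16 S3=22 blocked=[]
Op 6: conn=74 S1=55 S2=16 S3=22 blocked=[]
Op 7: conn=65 S1=55 S2=16 S3=13 blocked=[]
Op 8: conn=65 S1=55 S2=16 S3=22 blocked=[]
Op 9: conn=53 S1=43 S2=16 S3=22 blocked=[]

Answer: 53 43 16 22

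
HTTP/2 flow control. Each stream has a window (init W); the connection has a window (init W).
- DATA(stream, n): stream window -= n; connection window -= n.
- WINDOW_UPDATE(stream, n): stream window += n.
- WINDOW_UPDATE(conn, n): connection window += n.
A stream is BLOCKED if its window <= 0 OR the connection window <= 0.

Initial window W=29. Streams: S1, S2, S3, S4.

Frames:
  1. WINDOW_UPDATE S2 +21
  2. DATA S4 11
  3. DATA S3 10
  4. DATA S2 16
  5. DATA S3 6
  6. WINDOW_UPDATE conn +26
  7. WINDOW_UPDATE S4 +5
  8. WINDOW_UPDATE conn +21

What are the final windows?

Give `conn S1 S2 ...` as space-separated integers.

Op 1: conn=29 S1=29 S2=50 S3=29 S4=29 blocked=[]
Op 2: conn=18 S1=29 S2=50 S3=29 S4=18 blocked=[]
Op 3: conn=8 S1=29 S2=50 S3=19 S4=18 blocked=[]
Op 4: conn=-8 S1=29 S2=34 S3=19 S4=18 blocked=[1, 2, 3, 4]
Op 5: conn=-14 S1=29 S2=34 S3=13 S4=18 blocked=[1, 2, 3, 4]
Op 6: conn=12 S1=29 S2=34 S3=13 S4=18 blocked=[]
Op 7: conn=12 S1=29 S2=34 S3=13 S4=23 blocked=[]
Op 8: conn=33 S1=29 S2=34 S3=13 S4=23 blocked=[]

Answer: 33 29 34 13 23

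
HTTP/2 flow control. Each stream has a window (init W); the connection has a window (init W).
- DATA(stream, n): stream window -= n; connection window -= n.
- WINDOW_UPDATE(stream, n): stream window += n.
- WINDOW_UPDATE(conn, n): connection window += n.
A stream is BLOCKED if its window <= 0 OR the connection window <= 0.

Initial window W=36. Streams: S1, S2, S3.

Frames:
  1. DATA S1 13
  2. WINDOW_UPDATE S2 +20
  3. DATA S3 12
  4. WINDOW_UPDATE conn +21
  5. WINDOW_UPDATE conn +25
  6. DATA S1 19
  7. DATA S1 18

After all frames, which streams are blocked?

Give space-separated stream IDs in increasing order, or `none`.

Op 1: conn=23 S1=23 S2=36 S3=36 blocked=[]
Op 2: conn=23 S1=23 S2=56 S3=36 blocked=[]
Op 3: conn=11 S1=23 S2=56 S3=24 blocked=[]
Op 4: conn=32 S1=23 S2=56 S3=24 blocked=[]
Op 5: conn=57 S1=23 S2=56 S3=24 blocked=[]
Op 6: conn=38 S1=4 S2=56 S3=24 blocked=[]
Op 7: conn=20 S1=-14 S2=56 S3=24 blocked=[1]

Answer: S1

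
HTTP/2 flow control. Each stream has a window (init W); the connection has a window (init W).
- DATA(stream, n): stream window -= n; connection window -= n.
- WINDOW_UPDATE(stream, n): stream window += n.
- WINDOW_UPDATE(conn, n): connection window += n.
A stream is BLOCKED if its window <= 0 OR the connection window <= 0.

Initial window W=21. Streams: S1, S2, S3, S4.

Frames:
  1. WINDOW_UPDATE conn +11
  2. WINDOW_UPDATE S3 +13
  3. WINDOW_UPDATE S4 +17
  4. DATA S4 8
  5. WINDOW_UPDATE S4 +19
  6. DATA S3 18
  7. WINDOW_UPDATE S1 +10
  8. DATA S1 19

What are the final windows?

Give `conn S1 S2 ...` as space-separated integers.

Op 1: conn=32 S1=21 S2=21 S3=21 S4=21 blocked=[]
Op 2: conn=32 S1=21 S2=21 S3=34 S4=21 blocked=[]
Op 3: conn=32 S1=21 S2=21 S3=34 S4=38 blocked=[]
Op 4: conn=24 S1=21 S2=21 S3=34 S4=30 blocked=[]
Op 5: conn=24 S1=21 S2=21 S3=34 S4=49 blocked=[]
Op 6: conn=6 S1=21 S2=21 S3=16 S4=49 blocked=[]
Op 7: conn=6 S1=31 S2=21 S3=16 S4=49 blocked=[]
Op 8: conn=-13 S1=12 S2=21 S3=16 S4=49 blocked=[1, 2, 3, 4]

Answer: -13 12 21 16 49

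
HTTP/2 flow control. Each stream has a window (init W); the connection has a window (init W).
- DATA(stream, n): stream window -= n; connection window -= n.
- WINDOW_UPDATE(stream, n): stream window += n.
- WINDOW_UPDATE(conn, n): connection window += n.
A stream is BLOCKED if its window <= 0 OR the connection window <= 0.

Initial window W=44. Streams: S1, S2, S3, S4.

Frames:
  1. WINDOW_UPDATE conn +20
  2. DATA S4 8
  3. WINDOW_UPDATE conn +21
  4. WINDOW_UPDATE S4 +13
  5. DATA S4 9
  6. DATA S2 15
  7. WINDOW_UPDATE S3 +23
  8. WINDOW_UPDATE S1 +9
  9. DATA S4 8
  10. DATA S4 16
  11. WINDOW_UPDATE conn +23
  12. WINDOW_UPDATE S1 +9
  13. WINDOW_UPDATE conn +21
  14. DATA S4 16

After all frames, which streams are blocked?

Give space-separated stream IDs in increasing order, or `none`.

Answer: S4

Derivation:
Op 1: conn=64 S1=44 S2=44 S3=44 S4=44 blocked=[]
Op 2: conn=56 S1=44 S2=44 S3=44 S4=36 blocked=[]
Op 3: conn=77 S1=44 S2=44 S3=44 S4=36 blocked=[]
Op 4: conn=77 S1=44 S2=44 S3=44 S4=49 blocked=[]
Op 5: conn=68 S1=44 S2=44 S3=44 S4=40 blocked=[]
Op 6: conn=53 S1=44 S2=29 S3=44 S4=40 blocked=[]
Op 7: conn=53 S1=44 S2=29 S3=67 S4=40 blocked=[]
Op 8: conn=53 S1=53 S2=29 S3=67 S4=40 blocked=[]
Op 9: conn=45 S1=53 S2=29 S3=67 S4=32 blocked=[]
Op 10: conn=29 S1=53 S2=29 S3=67 S4=16 blocked=[]
Op 11: conn=52 S1=53 S2=29 S3=67 S4=16 blocked=[]
Op 12: conn=52 S1=62 S2=29 S3=67 S4=16 blocked=[]
Op 13: conn=73 S1=62 S2=29 S3=67 S4=16 blocked=[]
Op 14: conn=57 S1=62 S2=29 S3=67 S4=0 blocked=[4]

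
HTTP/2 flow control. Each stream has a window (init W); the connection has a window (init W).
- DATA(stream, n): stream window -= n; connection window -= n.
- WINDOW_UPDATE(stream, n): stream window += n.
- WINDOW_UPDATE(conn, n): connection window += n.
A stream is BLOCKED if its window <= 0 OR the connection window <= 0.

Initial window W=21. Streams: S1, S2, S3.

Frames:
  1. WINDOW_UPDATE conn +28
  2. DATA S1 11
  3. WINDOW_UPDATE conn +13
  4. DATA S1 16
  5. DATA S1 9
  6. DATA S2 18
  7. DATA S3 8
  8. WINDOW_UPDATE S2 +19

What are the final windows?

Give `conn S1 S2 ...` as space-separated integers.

Answer: 0 -15 22 13

Derivation:
Op 1: conn=49 S1=21 S2=21 S3=21 blocked=[]
Op 2: conn=38 S1=10 S2=21 S3=21 blocked=[]
Op 3: conn=51 S1=10 S2=21 S3=21 blocked=[]
Op 4: conn=35 S1=-6 S2=21 S3=21 blocked=[1]
Op 5: conn=26 S1=-15 S2=21 S3=21 blocked=[1]
Op 6: conn=8 S1=-15 S2=3 S3=21 blocked=[1]
Op 7: conn=0 S1=-15 S2=3 S3=13 blocked=[1, 2, 3]
Op 8: conn=0 S1=-15 S2=22 S3=13 blocked=[1, 2, 3]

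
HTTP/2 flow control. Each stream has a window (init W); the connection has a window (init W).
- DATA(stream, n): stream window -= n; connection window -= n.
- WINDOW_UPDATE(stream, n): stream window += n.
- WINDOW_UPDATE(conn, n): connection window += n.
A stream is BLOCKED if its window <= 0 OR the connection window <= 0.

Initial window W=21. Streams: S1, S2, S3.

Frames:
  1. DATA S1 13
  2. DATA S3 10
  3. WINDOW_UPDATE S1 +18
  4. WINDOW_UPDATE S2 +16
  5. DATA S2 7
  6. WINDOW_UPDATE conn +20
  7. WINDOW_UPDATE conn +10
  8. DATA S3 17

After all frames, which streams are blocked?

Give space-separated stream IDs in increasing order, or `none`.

Answer: S3

Derivation:
Op 1: conn=8 S1=8 S2=21 S3=21 blocked=[]
Op 2: conn=-2 S1=8 S2=21 S3=11 blocked=[1, 2, 3]
Op 3: conn=-2 S1=26 S2=21 S3=11 blocked=[1, 2, 3]
Op 4: conn=-2 S1=26 S2=37 S3=11 blocked=[1, 2, 3]
Op 5: conn=-9 S1=26 S2=30 S3=11 blocked=[1, 2, 3]
Op 6: conn=11 S1=26 S2=30 S3=11 blocked=[]
Op 7: conn=21 S1=26 S2=30 S3=11 blocked=[]
Op 8: conn=4 S1=26 S2=30 S3=-6 blocked=[3]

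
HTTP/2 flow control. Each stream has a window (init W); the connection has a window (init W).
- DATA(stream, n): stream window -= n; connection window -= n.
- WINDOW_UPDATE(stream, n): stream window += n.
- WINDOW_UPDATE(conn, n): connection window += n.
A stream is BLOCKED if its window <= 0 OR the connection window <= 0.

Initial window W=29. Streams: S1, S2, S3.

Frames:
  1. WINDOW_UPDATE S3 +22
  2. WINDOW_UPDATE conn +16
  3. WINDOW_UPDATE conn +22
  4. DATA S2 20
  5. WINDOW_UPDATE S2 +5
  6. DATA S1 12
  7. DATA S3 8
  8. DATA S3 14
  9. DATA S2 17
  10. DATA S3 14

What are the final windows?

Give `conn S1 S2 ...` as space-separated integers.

Answer: -18 17 -3 15

Derivation:
Op 1: conn=29 S1=29 S2=29 S3=51 blocked=[]
Op 2: conn=45 S1=29 S2=29 S3=51 blocked=[]
Op 3: conn=67 S1=29 S2=29 S3=51 blocked=[]
Op 4: conn=47 S1=29 S2=9 S3=51 blocked=[]
Op 5: conn=47 S1=29 S2=14 S3=51 blocked=[]
Op 6: conn=35 S1=17 S2=14 S3=51 blocked=[]
Op 7: conn=27 S1=17 S2=14 S3=43 blocked=[]
Op 8: conn=13 S1=17 S2=14 S3=29 blocked=[]
Op 9: conn=-4 S1=17 S2=-3 S3=29 blocked=[1, 2, 3]
Op 10: conn=-18 S1=17 S2=-3 S3=15 blocked=[1, 2, 3]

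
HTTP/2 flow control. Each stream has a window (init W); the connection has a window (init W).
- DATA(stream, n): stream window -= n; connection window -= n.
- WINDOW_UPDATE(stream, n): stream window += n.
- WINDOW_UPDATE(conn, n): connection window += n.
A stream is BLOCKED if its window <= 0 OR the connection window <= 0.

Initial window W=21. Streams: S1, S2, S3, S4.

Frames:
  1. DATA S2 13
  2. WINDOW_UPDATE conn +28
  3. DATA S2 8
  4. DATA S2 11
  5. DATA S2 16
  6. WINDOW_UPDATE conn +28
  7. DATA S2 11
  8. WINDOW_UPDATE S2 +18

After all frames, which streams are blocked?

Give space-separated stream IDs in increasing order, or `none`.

Answer: S2

Derivation:
Op 1: conn=8 S1=21 S2=8 S3=21 S4=21 blocked=[]
Op 2: conn=36 S1=21 S2=8 S3=21 S4=21 blocked=[]
Op 3: conn=28 S1=21 S2=0 S3=21 S4=21 blocked=[2]
Op 4: conn=17 S1=21 S2=-11 S3=21 S4=21 blocked=[2]
Op 5: conn=1 S1=21 S2=-27 S3=21 S4=21 blocked=[2]
Op 6: conn=29 S1=21 S2=-27 S3=21 S4=21 blocked=[2]
Op 7: conn=18 S1=21 S2=-38 S3=21 S4=21 blocked=[2]
Op 8: conn=18 S1=21 S2=-20 S3=21 S4=21 blocked=[2]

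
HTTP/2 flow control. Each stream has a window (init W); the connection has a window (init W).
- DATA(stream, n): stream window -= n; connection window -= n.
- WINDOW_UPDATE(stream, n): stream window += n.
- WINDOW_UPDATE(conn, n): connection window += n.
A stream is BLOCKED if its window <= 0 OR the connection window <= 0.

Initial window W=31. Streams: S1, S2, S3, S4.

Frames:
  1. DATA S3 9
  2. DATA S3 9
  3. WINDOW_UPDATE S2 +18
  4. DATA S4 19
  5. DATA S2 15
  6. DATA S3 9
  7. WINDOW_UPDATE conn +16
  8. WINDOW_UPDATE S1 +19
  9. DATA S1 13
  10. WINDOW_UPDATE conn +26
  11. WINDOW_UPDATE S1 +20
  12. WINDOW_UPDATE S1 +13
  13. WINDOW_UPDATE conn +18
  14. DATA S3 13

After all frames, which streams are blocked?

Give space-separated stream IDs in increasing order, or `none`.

Op 1: conn=22 S1=31 S2=31 S3=22 S4=31 blocked=[]
Op 2: conn=13 S1=31 S2=31 S3=13 S4=31 blocked=[]
Op 3: conn=13 S1=31 S2=49 S3=13 S4=31 blocked=[]
Op 4: conn=-6 S1=31 S2=49 S3=13 S4=12 blocked=[1, 2, 3, 4]
Op 5: conn=-21 S1=31 S2=34 S3=13 S4=12 blocked=[1, 2, 3, 4]
Op 6: conn=-30 S1=31 S2=34 S3=4 S4=12 blocked=[1, 2, 3, 4]
Op 7: conn=-14 S1=31 S2=34 S3=4 S4=12 blocked=[1, 2, 3, 4]
Op 8: conn=-14 S1=50 S2=34 S3=4 S4=12 blocked=[1, 2, 3, 4]
Op 9: conn=-27 S1=37 S2=34 S3=4 S4=12 blocked=[1, 2, 3, 4]
Op 10: conn=-1 S1=37 S2=34 S3=4 S4=12 blocked=[1, 2, 3, 4]
Op 11: conn=-1 S1=57 S2=34 S3=4 S4=12 blocked=[1, 2, 3, 4]
Op 12: conn=-1 S1=70 S2=34 S3=4 S4=12 blocked=[1, 2, 3, 4]
Op 13: conn=17 S1=70 S2=34 S3=4 S4=12 blocked=[]
Op 14: conn=4 S1=70 S2=34 S3=-9 S4=12 blocked=[3]

Answer: S3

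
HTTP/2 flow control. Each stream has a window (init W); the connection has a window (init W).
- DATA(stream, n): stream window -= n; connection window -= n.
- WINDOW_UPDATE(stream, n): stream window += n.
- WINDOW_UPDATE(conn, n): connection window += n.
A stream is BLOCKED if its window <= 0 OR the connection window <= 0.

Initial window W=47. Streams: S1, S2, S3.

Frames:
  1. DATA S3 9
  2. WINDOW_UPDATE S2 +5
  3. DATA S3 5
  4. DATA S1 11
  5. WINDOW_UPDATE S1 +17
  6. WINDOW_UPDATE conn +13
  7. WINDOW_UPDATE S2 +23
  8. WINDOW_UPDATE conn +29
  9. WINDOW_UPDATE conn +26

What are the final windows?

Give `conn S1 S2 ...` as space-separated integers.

Answer: 90 53 75 33

Derivation:
Op 1: conn=38 S1=47 S2=47 S3=38 blocked=[]
Op 2: conn=38 S1=47 S2=52 S3=38 blocked=[]
Op 3: conn=33 S1=47 S2=52 S3=33 blocked=[]
Op 4: conn=22 S1=36 S2=52 S3=33 blocked=[]
Op 5: conn=22 S1=53 S2=52 S3=33 blocked=[]
Op 6: conn=35 S1=53 S2=52 S3=33 blocked=[]
Op 7: conn=35 S1=53 S2=75 S3=33 blocked=[]
Op 8: conn=64 S1=53 S2=75 S3=33 blocked=[]
Op 9: conn=90 S1=53 S2=75 S3=33 blocked=[]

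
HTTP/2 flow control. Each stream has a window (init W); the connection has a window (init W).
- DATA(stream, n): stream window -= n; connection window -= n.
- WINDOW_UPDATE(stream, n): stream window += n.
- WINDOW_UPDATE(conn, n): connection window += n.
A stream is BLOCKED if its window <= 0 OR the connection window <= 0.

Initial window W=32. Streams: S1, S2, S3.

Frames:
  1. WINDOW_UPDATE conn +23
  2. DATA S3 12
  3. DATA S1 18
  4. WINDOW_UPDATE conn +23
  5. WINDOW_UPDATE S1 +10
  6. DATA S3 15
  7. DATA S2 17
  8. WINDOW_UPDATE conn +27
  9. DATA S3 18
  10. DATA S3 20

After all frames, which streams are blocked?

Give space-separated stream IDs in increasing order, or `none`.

Answer: S3

Derivation:
Op 1: conn=55 S1=32 S2=32 S3=32 blocked=[]
Op 2: conn=43 S1=32 S2=32 S3=20 blocked=[]
Op 3: conn=25 S1=14 S2=32 S3=20 blocked=[]
Op 4: conn=48 S1=14 S2=32 S3=20 blocked=[]
Op 5: conn=48 S1=24 S2=32 S3=20 blocked=[]
Op 6: conn=33 S1=24 S2=32 S3=5 blocked=[]
Op 7: conn=16 S1=24 S2=15 S3=5 blocked=[]
Op 8: conn=43 S1=24 S2=15 S3=5 blocked=[]
Op 9: conn=25 S1=24 S2=15 S3=-13 blocked=[3]
Op 10: conn=5 S1=24 S2=15 S3=-33 blocked=[3]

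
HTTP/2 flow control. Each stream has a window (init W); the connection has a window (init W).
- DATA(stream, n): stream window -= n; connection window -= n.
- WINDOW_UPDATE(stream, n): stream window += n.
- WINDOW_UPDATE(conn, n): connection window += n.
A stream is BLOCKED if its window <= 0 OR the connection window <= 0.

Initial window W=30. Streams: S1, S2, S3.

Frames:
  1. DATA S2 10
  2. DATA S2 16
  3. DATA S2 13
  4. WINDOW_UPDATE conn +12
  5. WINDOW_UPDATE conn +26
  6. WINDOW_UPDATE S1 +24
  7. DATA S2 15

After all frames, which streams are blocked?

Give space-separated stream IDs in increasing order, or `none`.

Op 1: conn=20 S1=30 S2=20 S3=30 blocked=[]
Op 2: conn=4 S1=30 S2=4 S3=30 blocked=[]
Op 3: conn=-9 S1=30 S2=-9 S3=30 blocked=[1, 2, 3]
Op 4: conn=3 S1=30 S2=-9 S3=30 blocked=[2]
Op 5: conn=29 S1=30 S2=-9 S3=30 blocked=[2]
Op 6: conn=29 S1=54 S2=-9 S3=30 blocked=[2]
Op 7: conn=14 S1=54 S2=-24 S3=30 blocked=[2]

Answer: S2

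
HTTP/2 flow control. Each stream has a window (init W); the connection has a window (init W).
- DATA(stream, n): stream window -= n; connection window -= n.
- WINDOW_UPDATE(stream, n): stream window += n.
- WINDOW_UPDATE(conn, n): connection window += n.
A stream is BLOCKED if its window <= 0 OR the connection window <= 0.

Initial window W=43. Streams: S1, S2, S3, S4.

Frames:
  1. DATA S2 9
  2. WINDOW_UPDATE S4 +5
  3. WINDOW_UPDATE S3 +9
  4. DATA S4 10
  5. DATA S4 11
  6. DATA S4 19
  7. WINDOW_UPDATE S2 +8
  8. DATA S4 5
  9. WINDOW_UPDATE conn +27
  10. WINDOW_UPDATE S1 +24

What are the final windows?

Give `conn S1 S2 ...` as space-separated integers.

Answer: 16 67 42 52 3

Derivation:
Op 1: conn=34 S1=43 S2=34 S3=43 S4=43 blocked=[]
Op 2: conn=34 S1=43 S2=34 S3=43 S4=48 blocked=[]
Op 3: conn=34 S1=43 S2=34 S3=52 S4=48 blocked=[]
Op 4: conn=24 S1=43 S2=34 S3=52 S4=38 blocked=[]
Op 5: conn=13 S1=43 S2=34 S3=52 S4=27 blocked=[]
Op 6: conn=-6 S1=43 S2=34 S3=52 S4=8 blocked=[1, 2, 3, 4]
Op 7: conn=-6 S1=43 S2=42 S3=52 S4=8 blocked=[1, 2, 3, 4]
Op 8: conn=-11 S1=43 S2=42 S3=52 S4=3 blocked=[1, 2, 3, 4]
Op 9: conn=16 S1=43 S2=42 S3=52 S4=3 blocked=[]
Op 10: conn=16 S1=67 S2=42 S3=52 S4=3 blocked=[]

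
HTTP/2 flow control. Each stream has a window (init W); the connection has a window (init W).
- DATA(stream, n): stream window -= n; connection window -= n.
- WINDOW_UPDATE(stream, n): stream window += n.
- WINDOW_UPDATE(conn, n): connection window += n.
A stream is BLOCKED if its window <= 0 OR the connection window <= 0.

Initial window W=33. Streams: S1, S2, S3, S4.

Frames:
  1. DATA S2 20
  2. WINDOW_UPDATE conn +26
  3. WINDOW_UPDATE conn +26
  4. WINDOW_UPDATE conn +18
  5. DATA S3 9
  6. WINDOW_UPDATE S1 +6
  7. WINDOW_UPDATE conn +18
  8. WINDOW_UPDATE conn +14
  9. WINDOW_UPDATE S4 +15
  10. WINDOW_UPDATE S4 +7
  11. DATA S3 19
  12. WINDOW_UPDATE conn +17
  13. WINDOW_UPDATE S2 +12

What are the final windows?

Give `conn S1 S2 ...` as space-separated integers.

Op 1: conn=13 S1=33 S2=13 S3=33 S4=33 blocked=[]
Op 2: conn=39 S1=33 S2=13 S3=33 S4=33 blocked=[]
Op 3: conn=65 S1=33 S2=13 S3=33 S4=33 blocked=[]
Op 4: conn=83 S1=33 S2=13 S3=33 S4=33 blocked=[]
Op 5: conn=74 S1=33 S2=13 S3=24 S4=33 blocked=[]
Op 6: conn=74 S1=39 S2=13 S3=24 S4=33 blocked=[]
Op 7: conn=92 S1=39 S2=13 S3=24 S4=33 blocked=[]
Op 8: conn=106 S1=39 S2=13 S3=24 S4=33 blocked=[]
Op 9: conn=106 S1=39 S2=13 S3=24 S4=48 blocked=[]
Op 10: conn=106 S1=39 S2=13 S3=24 S4=55 blocked=[]
Op 11: conn=87 S1=39 S2=13 S3=5 S4=55 blocked=[]
Op 12: conn=104 S1=39 S2=13 S3=5 S4=55 blocked=[]
Op 13: conn=104 S1=39 S2=25 S3=5 S4=55 blocked=[]

Answer: 104 39 25 5 55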